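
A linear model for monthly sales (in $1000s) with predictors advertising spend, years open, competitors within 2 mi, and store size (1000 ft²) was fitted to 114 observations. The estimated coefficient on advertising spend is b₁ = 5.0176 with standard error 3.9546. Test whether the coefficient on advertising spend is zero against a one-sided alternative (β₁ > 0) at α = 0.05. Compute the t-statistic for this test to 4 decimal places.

t = 1.2688

H₀: β₁ = 0 vs H₁: β₁ > 0.
t = (b₁ − β₁⁰)/SE = 5.0176 / 3.9546 = 1.2688.
df = n − k − 1 = 114 − 4 − 1 = 109.
One-sided p ≈ 0.1036, which is ≥ 0.05, so fail to reject H₀.
The data do not give significant evidence that the true slope on advertising spend is positive, holding the other predictors fixed.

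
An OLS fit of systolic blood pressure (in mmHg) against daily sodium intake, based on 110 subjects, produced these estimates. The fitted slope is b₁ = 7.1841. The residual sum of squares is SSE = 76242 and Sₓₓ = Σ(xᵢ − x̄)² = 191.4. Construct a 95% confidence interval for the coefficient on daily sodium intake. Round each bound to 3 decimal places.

MSE = SSE/(n − 2) = 76242/108 = 705.944.
SE(b₁) = √(MSE/Sₓₓ) = √(705.944/191.4) = 1.9205.
df = n − 2 = 108.
t* = t_{0.025, 108} = 1.982173.
Margin = t* × SE = 1.982173 × 1.9205 = 3.80676.
CI: 7.1841 ± 3.80676 → (3.377, 10.991).
With 95% confidence, each one-unit increase in daily sodium intake is associated with a change of between 3.377 and 10.991 mmHg in systolic blood pressure.

(3.377, 10.991)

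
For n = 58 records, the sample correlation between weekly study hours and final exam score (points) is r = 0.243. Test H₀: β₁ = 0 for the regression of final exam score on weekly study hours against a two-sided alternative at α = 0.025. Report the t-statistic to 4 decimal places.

t = r·√(n − 2)/√(1 − r²) = 0.243·√56/√0.940951 = 1.8746.
df = n − 2 = 56.
Two-sided p ≈ 0.0661, which is ≥ 0.025, so fail to reject H₀.
The data do not give significant evidence of a linear association between weekly study hours and final exam score.

t = 1.8746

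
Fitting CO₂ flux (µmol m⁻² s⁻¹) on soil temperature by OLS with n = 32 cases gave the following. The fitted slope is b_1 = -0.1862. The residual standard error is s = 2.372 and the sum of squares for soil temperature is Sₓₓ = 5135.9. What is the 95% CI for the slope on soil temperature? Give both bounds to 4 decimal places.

(-0.2538, -0.1186)

SE(b_1) = s/√Sₓₓ = 2.372/√5135.9 = 0.0330984.
df = n − 2 = 30.
t* = t_{0.025, 30} = 2.042272.
Margin = t* × SE = 2.042272 × 0.0330984 = 0.067596.
CI: -0.1862 ± 0.067596 → (-0.2538, -0.1186).
With 95% confidence, each one-unit increase in soil temperature is associated with a change of between -0.2538 and -0.1186 µmol m⁻² s⁻¹ in CO₂ flux.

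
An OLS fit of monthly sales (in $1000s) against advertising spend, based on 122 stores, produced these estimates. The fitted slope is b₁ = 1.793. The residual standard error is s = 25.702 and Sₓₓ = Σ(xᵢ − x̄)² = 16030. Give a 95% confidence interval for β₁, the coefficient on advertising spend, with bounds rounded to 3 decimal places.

(1.391, 2.195)

SE(b₁) = s/√Sₓₓ = 25.702/√16030 = 0.203002.
df = n − 2 = 120.
t* = t_{0.025, 120} = 1.97993.
Margin = t* × SE = 1.97993 × 0.203002 = 0.40193.
CI: 1.793 ± 0.40193 → (1.391, 2.195).
With 95% confidence, each one-unit increase in advertising spend is associated with a change of between 1.391 and 2.195 $1000s in monthly sales.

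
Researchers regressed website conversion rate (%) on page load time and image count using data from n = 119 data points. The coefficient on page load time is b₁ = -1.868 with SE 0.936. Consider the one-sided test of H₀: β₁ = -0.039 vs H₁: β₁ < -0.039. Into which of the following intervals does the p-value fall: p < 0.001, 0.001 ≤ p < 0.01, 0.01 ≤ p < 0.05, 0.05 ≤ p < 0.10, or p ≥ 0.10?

0.01 ≤ p < 0.05

t = (-1.868 − (-0.039)) / 0.936 = -1.954.
df = n − k − 1 = 119 − 2 − 1 = 116.
One-sided p = P(T_{116} < t) ≈ 0.0266.
So 0.01 ≤ p < 0.05.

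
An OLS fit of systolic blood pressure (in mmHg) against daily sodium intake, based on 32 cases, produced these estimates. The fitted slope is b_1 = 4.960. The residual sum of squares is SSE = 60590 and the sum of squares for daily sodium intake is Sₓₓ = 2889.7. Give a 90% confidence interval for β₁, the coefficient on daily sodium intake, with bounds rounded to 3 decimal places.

(3.541, 6.379)

MSE = SSE/(n − 2) = 60590/30 = 2019.67.
SE(b_1) = √(MSE/Sₓₓ) = √(2019.67/2889.7) = 0.836014.
df = n − 2 = 30.
t* = t_{0.05, 30} = 1.697261.
Margin = t* × SE = 1.697261 × 0.836014 = 1.41893.
CI: 4.960 ± 1.41893 → (3.541, 6.379).
With 90% confidence, each one-unit increase in daily sodium intake is associated with a change of between 3.541 and 6.379 mmHg in systolic blood pressure.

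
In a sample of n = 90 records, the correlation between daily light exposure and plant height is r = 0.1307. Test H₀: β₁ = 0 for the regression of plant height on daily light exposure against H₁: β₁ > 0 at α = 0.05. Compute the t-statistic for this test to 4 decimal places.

t = r·√(n − 2)/√(1 − r²) = 0.1307·√88/√0.982918 = 1.2367.
df = n − 2 = 88.
One-sided p ≈ 0.1097, which is ≥ 0.05, so fail to reject H₀.
The data do not give significant evidence of a linear association between daily light exposure and plant height.

t = 1.2367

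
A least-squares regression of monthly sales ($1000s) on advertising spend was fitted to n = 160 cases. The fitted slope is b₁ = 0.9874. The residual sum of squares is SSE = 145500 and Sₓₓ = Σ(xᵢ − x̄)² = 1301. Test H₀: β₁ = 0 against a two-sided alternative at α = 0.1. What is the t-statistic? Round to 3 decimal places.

MSE = SSE/(n − 2) = 145500/158 = 920.886.
SE(b₁) = √(MSE/Sₓₓ) = √(920.886/1301) = 0.841326.
t = 0.9874 / 0.841326 = 1.174.
df = n − 2 = 158.
Two-sided p ≈ 0.2423, which is ≥ 0.1, so fail to reject H₀.
The data do not give significant evidence of an association between advertising spend and monthly sales.

t = 1.174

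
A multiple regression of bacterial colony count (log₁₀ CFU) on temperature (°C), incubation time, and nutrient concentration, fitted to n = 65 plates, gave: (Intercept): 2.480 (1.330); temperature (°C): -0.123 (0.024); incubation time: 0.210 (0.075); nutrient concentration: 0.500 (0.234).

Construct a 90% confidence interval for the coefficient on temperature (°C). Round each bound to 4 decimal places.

(-0.1631, -0.0829)

Read off: b = -0.123, SE = 0.024 for temperature (°C).
df = n − k − 1 = 65 − 3 − 1 = 61.
t* = t_{0.05, 61} = 1.670219.
Margin = t* × SE = 1.670219 × 0.024 = 0.040085.
CI: -0.123 ± 0.040085 → (-0.1631, -0.0829).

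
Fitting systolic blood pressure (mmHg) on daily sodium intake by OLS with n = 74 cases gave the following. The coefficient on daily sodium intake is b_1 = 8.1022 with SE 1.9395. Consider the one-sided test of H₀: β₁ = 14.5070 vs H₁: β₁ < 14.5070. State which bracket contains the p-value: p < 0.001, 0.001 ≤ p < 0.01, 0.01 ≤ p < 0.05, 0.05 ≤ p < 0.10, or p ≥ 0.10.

p < 0.001

t = (8.1022 − 14.5070) / 1.9395 = -3.302.
df = n − 2 = 74 − 2 = 72.
One-sided p = P(T_{72} < t) ≈ 0.0007.
So p < 0.001.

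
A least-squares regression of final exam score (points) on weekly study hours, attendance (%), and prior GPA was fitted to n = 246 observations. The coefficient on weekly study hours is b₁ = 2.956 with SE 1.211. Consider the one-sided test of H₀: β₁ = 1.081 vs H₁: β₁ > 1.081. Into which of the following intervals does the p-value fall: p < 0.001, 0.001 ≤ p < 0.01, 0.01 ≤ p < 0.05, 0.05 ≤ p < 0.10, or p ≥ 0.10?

0.05 ≤ p < 0.10

t = (2.956 − 1.081) / 1.211 = 1.548.
df = n − k − 1 = 246 − 3 − 1 = 242.
One-sided p = P(T_{242} > t) ≈ 0.0614.
So 0.05 ≤ p < 0.10.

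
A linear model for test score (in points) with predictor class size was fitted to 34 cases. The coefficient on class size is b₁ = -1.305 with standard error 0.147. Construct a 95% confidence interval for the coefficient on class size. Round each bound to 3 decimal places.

(-1.604, -1.006)

df = n − 2 = 34 − 2 = 32.
t* = t_{0.025, 32} = 2.036933.
Margin = t* × SE = 2.036933 × 0.147 = 0.29943.
CI: -1.305 ± 0.29943 → (-1.604, -1.006).
With 95% confidence, each one-unit increase in class size is associated with a change of between -1.604 and -1.006 points in test score.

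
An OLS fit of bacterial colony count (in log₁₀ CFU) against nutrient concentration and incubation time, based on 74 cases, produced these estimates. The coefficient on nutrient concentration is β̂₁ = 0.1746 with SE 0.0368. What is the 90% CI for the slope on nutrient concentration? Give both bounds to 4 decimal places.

(0.1133, 0.2359)

df = n − k − 1 = 74 − 2 − 1 = 71.
t* = t_{0.05, 71} = 1.6666.
Margin = t* × SE = 1.6666 × 0.0368 = 0.061331.
CI: 0.1746 ± 0.061331 → (0.1133, 0.2359).
With 90% confidence, each one-unit increase in nutrient concentration is associated with a change of between 0.1133 and 0.2359 log₁₀ CFU in bacterial colony count, holding the other predictors fixed.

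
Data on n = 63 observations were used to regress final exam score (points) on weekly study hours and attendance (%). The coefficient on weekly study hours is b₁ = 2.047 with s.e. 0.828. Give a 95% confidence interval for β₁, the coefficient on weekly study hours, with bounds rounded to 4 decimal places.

(0.3908, 3.7032)

df = n − k − 1 = 63 − 2 − 1 = 60.
t* = t_{0.025, 60} = 2.000298.
Margin = t* × SE = 2.000298 × 0.828 = 1.656247.
CI: 2.047 ± 1.656247 → (0.3908, 3.7032).
With 95% confidence, each one-unit increase in weekly study hours is associated with a change of between 0.3908 and 3.7032 points in final exam score, holding the other predictors fixed.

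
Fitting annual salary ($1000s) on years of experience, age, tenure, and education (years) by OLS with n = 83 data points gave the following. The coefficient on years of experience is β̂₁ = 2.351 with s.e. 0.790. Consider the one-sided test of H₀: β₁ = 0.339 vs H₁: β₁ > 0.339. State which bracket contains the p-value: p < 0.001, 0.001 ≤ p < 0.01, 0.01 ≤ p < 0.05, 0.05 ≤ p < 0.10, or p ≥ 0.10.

t = (2.351 − 0.339) / 0.790 = 2.547.
df = n − k − 1 = 83 − 4 − 1 = 78.
One-sided p = P(T_{78} > t) ≈ 0.0064.
So 0.001 ≤ p < 0.01.

0.001 ≤ p < 0.01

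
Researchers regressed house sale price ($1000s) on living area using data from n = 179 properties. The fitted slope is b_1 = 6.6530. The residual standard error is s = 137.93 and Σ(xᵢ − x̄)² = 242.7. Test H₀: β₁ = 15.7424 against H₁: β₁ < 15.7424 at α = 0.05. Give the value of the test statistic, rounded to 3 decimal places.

t = -1.027

SE(b_1) = s/√Sₓₓ = 137.93/√242.7 = 8.85368.
t = (6.6530 − 15.7424) / 8.85368 = -1.027.
df = n − 2 = 177.
One-sided p ≈ 0.1530, which is ≥ 0.05, so fail to reject H₀.
The data do not give significant evidence that the true slope on living area is below 15.7424 $1000s per unit.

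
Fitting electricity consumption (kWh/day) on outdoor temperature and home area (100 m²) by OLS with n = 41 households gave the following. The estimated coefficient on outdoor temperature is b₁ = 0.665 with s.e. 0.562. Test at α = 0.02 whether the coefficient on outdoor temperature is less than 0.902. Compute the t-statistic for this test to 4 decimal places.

H₀: β₁ = 0.902 vs H₁: β₁ < 0.902.
t = (b₁ − β₁⁰)/SE = (0.665 − 0.902) / 0.562 = -0.4217.
df = n − k − 1 = 41 − 2 − 1 = 38.
One-sided p ≈ 0.3378, which is ≥ 0.02, so fail to reject H₀.
The data do not give significant evidence that the true slope on outdoor temperature is below 0.902 kWh/day per unit, holding the other predictors fixed.

t = -0.4217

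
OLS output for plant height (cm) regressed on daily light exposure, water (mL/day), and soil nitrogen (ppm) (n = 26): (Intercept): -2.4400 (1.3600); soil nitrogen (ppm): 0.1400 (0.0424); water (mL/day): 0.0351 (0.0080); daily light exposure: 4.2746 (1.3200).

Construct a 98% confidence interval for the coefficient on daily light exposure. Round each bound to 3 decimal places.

(0.964, 7.586)

Read off: b = 4.2746, SE = 1.3200 for daily light exposure.
df = n − k − 1 = 26 − 3 − 1 = 22.
t* = t_{0.01, 22} = 2.508325.
Margin = t* × SE = 2.508325 × 1.3200 = 3.31099.
CI: 4.2746 ± 3.31099 → (0.964, 7.586).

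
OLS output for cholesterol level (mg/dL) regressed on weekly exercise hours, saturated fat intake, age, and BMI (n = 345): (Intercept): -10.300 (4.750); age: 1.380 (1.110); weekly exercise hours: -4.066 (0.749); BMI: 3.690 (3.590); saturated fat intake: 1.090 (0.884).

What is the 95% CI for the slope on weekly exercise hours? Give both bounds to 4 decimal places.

Read off: b = -4.066, SE = 0.749 for weekly exercise hours.
df = n − k − 1 = 345 − 4 − 1 = 340.
t* = t_{0.025, 340} = 1.966966.
Margin = t* × SE = 1.966966 × 0.749 = 1.473257.
CI: -4.066 ± 1.473257 → (-5.5393, -2.5927).

(-5.5393, -2.5927)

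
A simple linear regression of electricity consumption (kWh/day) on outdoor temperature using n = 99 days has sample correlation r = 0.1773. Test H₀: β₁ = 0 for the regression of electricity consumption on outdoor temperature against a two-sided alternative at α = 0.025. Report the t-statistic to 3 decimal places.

t = r·√(n − 2)/√(1 − r²) = 0.1773·√97/√0.968565 = 1.774.
df = n − 2 = 97.
Two-sided p ≈ 0.0791, which is ≥ 0.025, so fail to reject H₀.
The data do not give significant evidence of a linear association between outdoor temperature and electricity consumption.

t = 1.774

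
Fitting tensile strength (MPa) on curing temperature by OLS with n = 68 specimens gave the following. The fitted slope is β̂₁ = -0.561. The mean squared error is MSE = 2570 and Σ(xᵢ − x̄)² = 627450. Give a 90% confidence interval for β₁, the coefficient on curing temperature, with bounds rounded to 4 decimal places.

(-0.6678, -0.4542)

SE(β̂₁) = √(MSE/Sₓₓ) = √(2570/627450) = 0.0639996.
df = n − 2 = 66.
t* = t_{0.05, 66} = 1.668271.
Margin = t* × SE = 1.668271 × 0.0639996 = 0.106769.
CI: -0.561 ± 0.106769 → (-0.6678, -0.4542).
With 90% confidence, each one-unit increase in curing temperature is associated with a change of between -0.6678 and -0.4542 MPa in tensile strength.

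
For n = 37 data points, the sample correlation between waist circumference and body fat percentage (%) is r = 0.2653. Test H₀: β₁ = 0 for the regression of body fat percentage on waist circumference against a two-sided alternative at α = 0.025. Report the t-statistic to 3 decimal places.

t = r·√(n − 2)/√(1 − r²) = 0.2653·√35/√0.929616 = 1.628.
df = n − 2 = 35.
Two-sided p ≈ 0.1125, which is ≥ 0.025, so fail to reject H₀.
The data do not give significant evidence of a linear association between waist circumference and body fat percentage.

t = 1.628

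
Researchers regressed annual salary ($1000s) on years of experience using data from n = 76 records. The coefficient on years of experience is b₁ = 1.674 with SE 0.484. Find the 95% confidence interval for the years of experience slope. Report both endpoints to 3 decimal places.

(0.710, 2.638)

df = n − 2 = 76 − 2 = 74.
t* = t_{0.025, 74} = 1.992543.
Margin = t* × SE = 1.992543 × 0.484 = 0.96439.
CI: 1.674 ± 0.96439 → (0.710, 2.638).
With 95% confidence, each one-unit increase in years of experience is associated with a change of between 0.710 and 2.638 $1000s in annual salary.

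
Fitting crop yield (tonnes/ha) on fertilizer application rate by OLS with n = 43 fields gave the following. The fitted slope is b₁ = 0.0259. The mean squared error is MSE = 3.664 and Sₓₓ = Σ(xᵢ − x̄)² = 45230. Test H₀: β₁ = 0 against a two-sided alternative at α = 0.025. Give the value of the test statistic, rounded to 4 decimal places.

t = 2.8776

SE(b₁) = √(MSE/Sₓₓ) = √(3.664/45230) = 0.00900045.
t = 0.0259 / 0.00900045 = 2.8776.
df = n − 2 = 41.
Two-sided p ≈ 0.0063, which is < 0.025, so reject H₀.
There is evidence that fertilizer application rate is associated with crop yield.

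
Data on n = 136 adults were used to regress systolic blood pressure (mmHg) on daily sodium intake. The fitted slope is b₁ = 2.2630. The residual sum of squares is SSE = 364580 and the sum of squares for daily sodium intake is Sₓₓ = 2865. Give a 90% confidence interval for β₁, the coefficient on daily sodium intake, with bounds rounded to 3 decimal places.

MSE = SSE/(n − 2) = 364580/134 = 2720.75.
SE(b₁) = √(MSE/Sₓₓ) = √(2720.75/2865) = 0.9745.
df = n − 2 = 134.
t* = t_{0.05, 134} = 1.656305.
Margin = t* × SE = 1.656305 × 0.9745 = 1.61407.
CI: 2.2630 ± 1.61407 → (0.649, 3.877).
With 90% confidence, each one-unit increase in daily sodium intake is associated with a change of between 0.649 and 3.877 mmHg in systolic blood pressure.

(0.649, 3.877)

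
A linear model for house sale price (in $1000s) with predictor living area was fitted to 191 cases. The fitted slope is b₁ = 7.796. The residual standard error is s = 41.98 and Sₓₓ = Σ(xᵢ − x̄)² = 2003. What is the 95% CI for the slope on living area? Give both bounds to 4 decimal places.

(5.9457, 9.6463)

SE(b₁) = s/√Sₓₓ = 41.98/√2003 = 0.937998.
df = n − 2 = 189.
t* = t_{0.025, 189} = 1.972595.
Margin = t* × SE = 1.972595 × 0.937998 = 1.850290.
CI: 7.796 ± 1.850290 → (5.9457, 9.6463).
With 95% confidence, each one-unit increase in living area is associated with a change of between 5.9457 and 9.6463 $1000s in house sale price.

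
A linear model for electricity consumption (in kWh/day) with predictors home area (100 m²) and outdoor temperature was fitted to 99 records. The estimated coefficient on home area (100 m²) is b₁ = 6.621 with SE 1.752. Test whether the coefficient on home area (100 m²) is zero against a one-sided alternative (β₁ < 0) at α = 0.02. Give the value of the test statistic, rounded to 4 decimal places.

t = 3.7791

H₀: β₁ = 0 vs H₁: β₁ < 0.
t = (b₁ − β₁⁰)/SE = 6.621 / 1.752 = 3.7791.
df = n − k − 1 = 99 − 2 − 1 = 96.
One-sided p ≈ 0.9999, which is ≥ 0.02, so fail to reject H₀.
The data do not give significant evidence that the true slope on home area (100 m²) is negative, holding the other predictors fixed.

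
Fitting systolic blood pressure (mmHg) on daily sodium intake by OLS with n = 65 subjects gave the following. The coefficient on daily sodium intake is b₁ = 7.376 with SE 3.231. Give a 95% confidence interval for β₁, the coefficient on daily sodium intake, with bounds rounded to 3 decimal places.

(0.919, 13.833)

df = n − 2 = 65 − 2 = 63.
t* = t_{0.025, 63} = 1.998341.
Margin = t* × SE = 1.998341 × 3.231 = 6.45664.
CI: 7.376 ± 6.45664 → (0.919, 13.833).
With 95% confidence, each one-unit increase in daily sodium intake is associated with a change of between 0.919 and 13.833 mmHg in systolic blood pressure.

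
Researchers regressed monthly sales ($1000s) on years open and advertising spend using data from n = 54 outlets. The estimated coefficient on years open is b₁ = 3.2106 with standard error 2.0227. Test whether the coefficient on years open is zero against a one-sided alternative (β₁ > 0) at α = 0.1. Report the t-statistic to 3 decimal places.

H₀: β₁ = 0 vs H₁: β₁ > 0.
t = (b₁ − β₁⁰)/SE = 3.2106 / 2.0227 = 1.587.
df = n − k − 1 = 54 − 2 − 1 = 51.
One-sided p ≈ 0.0593, which is < 0.1, so reject H₀.
There is evidence that the true slope on years open is positive, holding the other predictors fixed.

t = 1.587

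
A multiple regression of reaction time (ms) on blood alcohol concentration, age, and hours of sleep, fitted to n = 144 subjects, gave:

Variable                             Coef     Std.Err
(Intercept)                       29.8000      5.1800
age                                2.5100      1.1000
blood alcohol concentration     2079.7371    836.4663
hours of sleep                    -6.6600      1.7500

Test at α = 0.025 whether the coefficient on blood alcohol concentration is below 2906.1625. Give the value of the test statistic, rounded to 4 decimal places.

Read off: b = 2079.7371, SE = 836.4663 for blood alcohol concentration.
H₀: β₁ = 2906.1625 vs H₁: β₁ < 2906.1625.
t = (2079.7371 − 2906.1625) / 836.4663 = -0.9880.
df = n − k − 1 = 144 − 3 − 1 = 140.
One-sided p ≈ 0.1624, which is ≥ 0.025, so fail to reject H₀.
The data do not give significant evidence that the true slope on blood alcohol concentration is below 2906.1625 ms per unit, holding the other predictors fixed.

t = -0.9880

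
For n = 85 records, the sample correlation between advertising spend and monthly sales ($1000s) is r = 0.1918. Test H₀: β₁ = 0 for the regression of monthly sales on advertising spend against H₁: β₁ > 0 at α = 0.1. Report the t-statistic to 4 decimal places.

t = r·√(n − 2)/√(1 − r²) = 0.1918·√83/√0.963213 = 1.7804.
df = n − 2 = 83.
One-sided p ≈ 0.0393, which is < 0.1, so reject H₀.
There is evidence of a linear association between advertising spend and monthly sales.

t = 1.7804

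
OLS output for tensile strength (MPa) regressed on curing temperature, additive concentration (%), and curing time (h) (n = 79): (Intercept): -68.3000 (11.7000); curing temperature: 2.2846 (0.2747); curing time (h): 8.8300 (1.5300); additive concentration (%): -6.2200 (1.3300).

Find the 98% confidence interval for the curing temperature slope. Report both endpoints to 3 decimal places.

(1.632, 2.938)

Read off: b = 2.2846, SE = 0.2747 for curing temperature.
df = n − k − 1 = 79 − 3 − 1 = 75.
t* = t_{0.01, 75} = 2.377102.
Margin = t* × SE = 2.377102 × 0.2747 = 0.65299.
CI: 2.2846 ± 0.65299 → (1.632, 2.938).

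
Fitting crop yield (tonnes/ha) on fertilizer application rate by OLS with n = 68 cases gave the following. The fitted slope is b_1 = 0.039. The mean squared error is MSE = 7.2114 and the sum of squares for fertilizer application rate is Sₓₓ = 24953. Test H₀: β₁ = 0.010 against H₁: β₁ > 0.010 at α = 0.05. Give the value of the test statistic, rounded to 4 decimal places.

SE(b_1) = √(MSE/Sₓₓ) = √(7.2114/24953) = 0.017.
t = (0.039 − 0.010) / 0.017 = 1.7059.
df = n − 2 = 66.
One-sided p ≈ 0.0464, which is < 0.05, so reject H₀.
There is evidence that the true slope on fertilizer application rate exceeds 0.010 tonnes/ha per unit.

t = 1.7059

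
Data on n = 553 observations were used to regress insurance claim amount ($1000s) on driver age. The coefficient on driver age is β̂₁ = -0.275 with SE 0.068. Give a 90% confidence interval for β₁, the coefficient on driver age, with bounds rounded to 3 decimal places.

(-0.387, -0.163)

df = n − 2 = 553 − 2 = 551.
t* = t_{0.05, 551} = 1.647624.
Margin = t* × SE = 1.647624 × 0.068 = 0.11204.
CI: -0.275 ± 0.11204 → (-0.387, -0.163).
With 90% confidence, each one-unit increase in driver age is associated with a change of between -0.387 and -0.163 $1000s in insurance claim amount.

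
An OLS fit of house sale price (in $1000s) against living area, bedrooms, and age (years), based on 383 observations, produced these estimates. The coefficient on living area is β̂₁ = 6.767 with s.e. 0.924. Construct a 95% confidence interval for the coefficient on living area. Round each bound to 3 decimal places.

df = n − k − 1 = 383 − 3 − 1 = 379.
t* = t_{0.025, 379} = 1.966243.
Margin = t* × SE = 1.966243 × 0.924 = 1.81681.
CI: 6.767 ± 1.81681 → (4.950, 8.584).
With 95% confidence, each one-unit increase in living area is associated with a change of between 4.950 and 8.584 $1000s in house sale price, holding the other predictors fixed.

(4.950, 8.584)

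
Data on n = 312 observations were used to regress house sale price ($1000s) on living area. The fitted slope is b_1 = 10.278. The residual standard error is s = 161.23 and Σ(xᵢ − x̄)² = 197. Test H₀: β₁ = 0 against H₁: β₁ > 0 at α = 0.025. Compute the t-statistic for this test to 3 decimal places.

t = 0.895

SE(b_1) = s/√Sₓₓ = 161.23/√197 = 11.4872.
t = 10.278 / 11.4872 = 0.895.
df = n − 2 = 310.
One-sided p ≈ 0.1858, which is ≥ 0.025, so fail to reject H₀.
The data do not give significant evidence that the true slope on living area is positive.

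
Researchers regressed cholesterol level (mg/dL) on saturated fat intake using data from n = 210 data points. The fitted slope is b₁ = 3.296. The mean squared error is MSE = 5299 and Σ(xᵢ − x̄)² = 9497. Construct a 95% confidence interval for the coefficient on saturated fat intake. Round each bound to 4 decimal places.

(1.8234, 4.7686)

SE(b₁) = √(MSE/Sₓₓ) = √(5299/9497) = 0.746971.
df = n − 2 = 208.
t* = t_{0.025, 208} = 1.971435.
Margin = t* × SE = 1.971435 × 0.746971 = 1.472605.
CI: 3.296 ± 1.472605 → (1.8234, 4.7686).
With 95% confidence, each one-unit increase in saturated fat intake is associated with a change of between 1.8234 and 4.7686 mg/dL in cholesterol level.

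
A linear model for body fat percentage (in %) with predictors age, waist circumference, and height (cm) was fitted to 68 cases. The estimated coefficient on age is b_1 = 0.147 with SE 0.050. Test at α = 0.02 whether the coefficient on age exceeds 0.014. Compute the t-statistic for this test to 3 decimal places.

H₀: β₁ = 0.014 vs H₁: β₁ > 0.014.
t = (b_1 − β₁⁰)/SE = (0.147 − 0.014) / 0.050 = 2.660.
df = n − k − 1 = 68 − 3 − 1 = 64.
One-sided p ≈ 0.0049, which is < 0.02, so reject H₀.
There is evidence that the true slope on age exceeds 0.014 % per unit, holding the other predictors fixed.

t = 2.660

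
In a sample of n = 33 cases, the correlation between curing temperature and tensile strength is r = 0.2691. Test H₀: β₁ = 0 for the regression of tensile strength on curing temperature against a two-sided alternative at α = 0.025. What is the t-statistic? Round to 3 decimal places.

t = 1.556

t = r·√(n − 2)/√(1 − r²) = 0.2691·√31/√0.927585 = 1.556.
df = n − 2 = 31.
Two-sided p ≈ 0.1299, which is ≥ 0.025, so fail to reject H₀.
The data do not give significant evidence of a linear association between curing temperature and tensile strength.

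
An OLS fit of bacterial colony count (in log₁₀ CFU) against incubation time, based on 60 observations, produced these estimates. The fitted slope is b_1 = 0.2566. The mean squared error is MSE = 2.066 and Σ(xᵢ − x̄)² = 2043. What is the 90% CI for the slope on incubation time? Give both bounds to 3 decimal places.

(0.203, 0.310)

SE(b_1) = √(MSE/Sₓₓ) = √(2.066/2043) = 0.0318003.
df = n − 2 = 58.
t* = t_{0.05, 58} = 1.671553.
Margin = t* × SE = 1.671553 × 0.0318003 = 0.05316.
CI: 0.2566 ± 0.05316 → (0.203, 0.310).
With 90% confidence, each one-unit increase in incubation time is associated with a change of between 0.203 and 0.310 log₁₀ CFU in bacterial colony count.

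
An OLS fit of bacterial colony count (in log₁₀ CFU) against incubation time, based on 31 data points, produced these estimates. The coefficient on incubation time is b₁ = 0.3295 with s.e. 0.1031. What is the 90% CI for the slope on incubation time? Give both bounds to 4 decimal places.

(0.1543, 0.5047)

df = n − 2 = 31 − 2 = 29.
t* = t_{0.05, 29} = 1.699127.
Margin = t* × SE = 1.699127 × 0.1031 = 0.175180.
CI: 0.3295 ± 0.175180 → (0.1543, 0.5047).
With 90% confidence, each one-unit increase in incubation time is associated with a change of between 0.1543 and 0.5047 log₁₀ CFU in bacterial colony count.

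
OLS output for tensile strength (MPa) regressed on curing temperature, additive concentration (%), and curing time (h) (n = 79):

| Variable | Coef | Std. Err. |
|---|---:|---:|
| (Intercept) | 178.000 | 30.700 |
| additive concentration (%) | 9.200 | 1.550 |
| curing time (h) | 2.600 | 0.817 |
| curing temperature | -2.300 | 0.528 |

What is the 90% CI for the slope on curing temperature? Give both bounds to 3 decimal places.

(-3.179, -1.421)

Read off: b = -2.300, SE = 0.528 for curing temperature.
df = n − k − 1 = 79 − 3 − 1 = 75.
t* = t_{0.05, 75} = 1.665425.
Margin = t* × SE = 1.665425 × 0.528 = 0.87934.
CI: -2.300 ± 0.87934 → (-3.179, -1.421).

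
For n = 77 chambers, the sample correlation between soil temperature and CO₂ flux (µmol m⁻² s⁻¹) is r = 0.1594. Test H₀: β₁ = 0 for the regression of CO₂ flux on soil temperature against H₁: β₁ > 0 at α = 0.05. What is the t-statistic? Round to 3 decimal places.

t = 1.398

t = r·√(n − 2)/√(1 − r²) = 0.1594·√75/√0.974592 = 1.398.
df = n − 2 = 75.
One-sided p ≈ 0.0831, which is ≥ 0.05, so fail to reject H₀.
The data do not give significant evidence of a linear association between soil temperature and CO₂ flux.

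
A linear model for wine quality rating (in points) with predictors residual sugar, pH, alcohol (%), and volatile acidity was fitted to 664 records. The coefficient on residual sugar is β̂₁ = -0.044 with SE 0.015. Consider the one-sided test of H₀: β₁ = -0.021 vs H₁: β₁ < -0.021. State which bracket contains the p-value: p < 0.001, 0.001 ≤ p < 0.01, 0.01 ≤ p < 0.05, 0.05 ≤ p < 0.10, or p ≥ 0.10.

0.05 ≤ p < 0.10

t = (-0.044 − (-0.021)) / 0.015 = -1.533.
df = n − k − 1 = 664 − 4 − 1 = 659.
One-sided p = P(T_{659} < t) ≈ 0.0628.
So 0.05 ≤ p < 0.10.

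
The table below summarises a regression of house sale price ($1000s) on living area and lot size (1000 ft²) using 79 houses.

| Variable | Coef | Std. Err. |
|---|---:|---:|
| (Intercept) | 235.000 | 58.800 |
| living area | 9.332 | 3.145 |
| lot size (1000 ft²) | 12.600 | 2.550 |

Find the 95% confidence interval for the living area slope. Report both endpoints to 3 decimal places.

Read off: b = 9.332, SE = 3.145 for living area.
df = n − k − 1 = 79 − 2 − 1 = 76.
t* = t_{0.025, 76} = 1.991673.
Margin = t* × SE = 1.991673 × 3.145 = 6.26381.
CI: 9.332 ± 6.26381 → (3.068, 15.596).

(3.068, 15.596)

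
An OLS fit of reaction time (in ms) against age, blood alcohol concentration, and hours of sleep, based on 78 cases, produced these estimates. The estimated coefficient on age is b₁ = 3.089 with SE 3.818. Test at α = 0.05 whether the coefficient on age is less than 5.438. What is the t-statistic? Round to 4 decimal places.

H₀: β₁ = 5.438 vs H₁: β₁ < 5.438.
t = (b₁ − β₁⁰)/SE = (3.089 − 5.438) / 3.818 = -0.6152.
df = n − k − 1 = 78 − 3 − 1 = 74.
One-sided p ≈ 0.2701, which is ≥ 0.05, so fail to reject H₀.
The data do not give significant evidence that the true slope on age is below 5.438 ms per unit, holding the other predictors fixed.

t = -0.6152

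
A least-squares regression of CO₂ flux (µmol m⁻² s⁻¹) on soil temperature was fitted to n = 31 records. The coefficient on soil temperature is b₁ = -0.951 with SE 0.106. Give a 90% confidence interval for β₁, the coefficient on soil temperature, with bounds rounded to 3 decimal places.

(-1.131, -0.771)

df = n − 2 = 31 − 2 = 29.
t* = t_{0.05, 29} = 1.699127.
Margin = t* × SE = 1.699127 × 0.106 = 0.18011.
CI: -0.951 ± 0.18011 → (-1.131, -0.771).
With 90% confidence, each one-unit increase in soil temperature is associated with a change of between -1.131 and -0.771 µmol m⁻² s⁻¹ in CO₂ flux.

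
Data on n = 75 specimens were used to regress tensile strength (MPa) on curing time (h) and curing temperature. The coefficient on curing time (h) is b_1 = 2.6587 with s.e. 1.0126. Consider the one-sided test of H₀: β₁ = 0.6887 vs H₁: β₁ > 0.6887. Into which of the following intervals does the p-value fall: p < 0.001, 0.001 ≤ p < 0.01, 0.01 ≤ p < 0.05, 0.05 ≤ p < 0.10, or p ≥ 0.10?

t = (2.6587 − 0.6887) / 1.0126 = 1.945.
df = n − k − 1 = 75 − 2 − 1 = 72.
One-sided p = P(T_{72} > t) ≈ 0.0278.
So 0.01 ≤ p < 0.05.

0.01 ≤ p < 0.05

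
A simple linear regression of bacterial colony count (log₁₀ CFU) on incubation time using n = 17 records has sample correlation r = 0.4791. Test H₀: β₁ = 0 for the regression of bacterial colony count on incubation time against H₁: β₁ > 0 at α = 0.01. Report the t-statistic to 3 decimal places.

t = 2.114

t = r·√(n − 2)/√(1 − r²) = 0.4791·√15/√0.770463 = 2.114.
df = n − 2 = 15.
One-sided p ≈ 0.0258, which is ≥ 0.01, so fail to reject H₀.
The data do not give significant evidence of a linear association between incubation time and bacterial colony count.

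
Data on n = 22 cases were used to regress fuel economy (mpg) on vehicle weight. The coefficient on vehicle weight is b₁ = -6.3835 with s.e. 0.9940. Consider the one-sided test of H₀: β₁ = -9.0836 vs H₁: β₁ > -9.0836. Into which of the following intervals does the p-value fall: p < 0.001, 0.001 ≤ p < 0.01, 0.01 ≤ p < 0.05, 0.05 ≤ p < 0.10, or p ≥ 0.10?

0.001 ≤ p < 0.01

t = (-6.3835 − (-9.0836)) / 0.9940 = 2.716.
df = n − 2 = 22 − 2 = 20.
One-sided p = P(T_{20} > t) ≈ 0.0066.
So 0.001 ≤ p < 0.01.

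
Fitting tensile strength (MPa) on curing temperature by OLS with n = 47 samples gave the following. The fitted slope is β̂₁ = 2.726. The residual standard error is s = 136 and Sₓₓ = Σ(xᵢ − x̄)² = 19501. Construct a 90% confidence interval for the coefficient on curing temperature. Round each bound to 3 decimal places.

(1.090, 4.362)

SE(β̂₁) = s/√Sₓₓ = 136/√19501 = 0.973891.
df = n − 2 = 45.
t* = t_{0.05, 45} = 1.679427.
Margin = t* × SE = 1.679427 × 0.973891 = 1.63558.
CI: 2.726 ± 1.63558 → (1.090, 4.362).
With 90% confidence, each one-unit increase in curing temperature is associated with a change of between 1.090 and 4.362 MPa in tensile strength.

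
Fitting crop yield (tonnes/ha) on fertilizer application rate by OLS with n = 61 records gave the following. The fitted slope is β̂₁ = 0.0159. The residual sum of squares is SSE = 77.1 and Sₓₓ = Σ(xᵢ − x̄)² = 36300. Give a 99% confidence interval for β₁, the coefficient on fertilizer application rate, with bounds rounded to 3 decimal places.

(0.000, 0.032)

MSE = SSE/(n − 2) = 77.1/59 = 1.30678.
SE(β̂₁) = √(MSE/Sₓₓ) = √(1.30678/36300) = 0.00599995.
df = n − 2 = 59.
t* = t_{0.005, 59} = 2.661759.
Margin = t* × SE = 2.661759 × 0.00599995 = 0.01597.
CI: 0.0159 ± 0.01597 → (0.000, 0.032).
With 99% confidence, each one-unit increase in fertilizer application rate is associated with a change of between 0.000 and 0.032 tonnes/ha in crop yield.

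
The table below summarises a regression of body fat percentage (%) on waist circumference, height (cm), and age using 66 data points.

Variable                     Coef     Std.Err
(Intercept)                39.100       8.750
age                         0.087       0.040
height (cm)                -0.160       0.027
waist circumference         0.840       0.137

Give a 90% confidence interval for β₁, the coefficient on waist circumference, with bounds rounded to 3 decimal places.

Read off: b = 0.840, SE = 0.137 for waist circumference.
df = n − k − 1 = 66 − 3 − 1 = 62.
t* = t_{0.05, 62} = 1.669804.
Margin = t* × SE = 1.669804 × 0.137 = 0.22876.
CI: 0.840 ± 0.22876 → (0.611, 1.069).

(0.611, 1.069)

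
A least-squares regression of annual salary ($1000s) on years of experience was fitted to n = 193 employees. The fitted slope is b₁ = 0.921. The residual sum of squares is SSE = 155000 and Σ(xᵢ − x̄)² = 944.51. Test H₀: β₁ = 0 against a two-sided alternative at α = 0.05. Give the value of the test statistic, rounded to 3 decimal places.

MSE = SSE/(n − 2) = 155000/191 = 811.518.
SE(b₁) = √(MSE/Sₓₓ) = √(811.518/944.51) = 0.926928.
t = 0.921 / 0.926928 = 0.994.
df = n − 2 = 191.
Two-sided p ≈ 0.3217, which is ≥ 0.05, so fail to reject H₀.
The data do not give significant evidence of an association between years of experience and annual salary.

t = 0.994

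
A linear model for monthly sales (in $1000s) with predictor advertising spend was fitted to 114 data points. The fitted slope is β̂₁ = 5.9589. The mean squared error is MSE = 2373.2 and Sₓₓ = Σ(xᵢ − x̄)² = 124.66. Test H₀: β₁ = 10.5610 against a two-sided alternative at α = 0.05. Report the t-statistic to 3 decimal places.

SE(β̂₁) = √(MSE/Sₓₓ) = √(2373.2/124.66) = 4.36318.
t = (5.9589 − 10.5610) / 4.36318 = -1.055.
df = n − 2 = 112.
Two-sided p ≈ 0.2938, which is ≥ 0.05, so fail to reject H₀.
The data are consistent with a true slope of 10.5610 $1000s per unit of advertising spend.

t = -1.055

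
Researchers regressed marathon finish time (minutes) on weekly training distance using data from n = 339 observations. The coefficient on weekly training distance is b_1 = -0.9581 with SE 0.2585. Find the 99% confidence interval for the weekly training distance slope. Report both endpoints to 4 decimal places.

(-1.6277, -0.2885)

df = n − 2 = 339 − 2 = 337.
t* = t_{0.005, 337} = 2.590497.
Margin = t* × SE = 2.590497 × 0.2585 = 0.669643.
CI: -0.9581 ± 0.669643 → (-1.6277, -0.2885).
With 99% confidence, each one-unit increase in weekly training distance is associated with a change of between -1.6277 and -0.2885 minutes in marathon finish time.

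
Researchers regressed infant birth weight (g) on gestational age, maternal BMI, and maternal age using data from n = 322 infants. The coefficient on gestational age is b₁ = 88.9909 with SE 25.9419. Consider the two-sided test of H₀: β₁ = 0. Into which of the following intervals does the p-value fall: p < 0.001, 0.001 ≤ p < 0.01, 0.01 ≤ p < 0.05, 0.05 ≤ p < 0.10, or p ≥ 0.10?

t = 88.9909 / 25.9419 = 3.430.
df = n − k − 1 = 322 − 3 − 1 = 318.
Two-sided p = 2·P(T_{318} > |t|) ≈ 0.0007.
So p < 0.001.

p < 0.001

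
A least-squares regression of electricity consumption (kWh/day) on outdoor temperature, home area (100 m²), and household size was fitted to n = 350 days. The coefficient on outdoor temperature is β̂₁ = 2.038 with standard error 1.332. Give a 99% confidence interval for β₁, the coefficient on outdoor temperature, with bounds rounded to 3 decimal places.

(-1.412, 5.488)

df = n − k − 1 = 350 − 3 − 1 = 346.
t* = t_{0.005, 346} = 2.590113.
Margin = t* × SE = 2.590113 × 1.332 = 3.45003.
CI: 2.038 ± 3.45003 → (-1.412, 5.488).
With 99% confidence, each one-unit increase in outdoor temperature is associated with a change of between -1.412 and 5.488 kWh/day in electricity consumption, holding the other predictors fixed.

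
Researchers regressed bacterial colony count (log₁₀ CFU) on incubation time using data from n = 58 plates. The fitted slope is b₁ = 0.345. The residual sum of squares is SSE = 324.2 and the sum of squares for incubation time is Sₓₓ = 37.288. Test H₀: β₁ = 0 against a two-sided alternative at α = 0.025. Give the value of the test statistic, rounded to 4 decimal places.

MSE = SSE/(n − 2) = 324.2/56 = 5.78929.
SE(b₁) = √(MSE/Sₓₓ) = √(5.78929/37.288) = 0.394029.
t = 0.345 / 0.394029 = 0.8756.
df = n − 2 = 56.
Two-sided p ≈ 0.3850, which is ≥ 0.025, so fail to reject H₀.
The data do not give significant evidence of an association between incubation time and bacterial colony count.

t = 0.8756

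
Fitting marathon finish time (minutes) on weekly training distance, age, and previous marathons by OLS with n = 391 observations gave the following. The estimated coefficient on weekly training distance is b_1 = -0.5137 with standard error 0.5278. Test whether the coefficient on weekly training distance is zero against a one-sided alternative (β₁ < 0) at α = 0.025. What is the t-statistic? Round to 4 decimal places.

t = -0.9733

H₀: β₁ = 0 vs H₁: β₁ < 0.
t = (b_1 − β₁⁰)/SE = -0.5137 / 0.5278 = -0.9733.
df = n − k − 1 = 391 − 3 − 1 = 387.
One-sided p ≈ 0.1655, which is ≥ 0.025, so fail to reject H₀.
The data do not give significant evidence that the true slope on weekly training distance is negative, holding the other predictors fixed.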